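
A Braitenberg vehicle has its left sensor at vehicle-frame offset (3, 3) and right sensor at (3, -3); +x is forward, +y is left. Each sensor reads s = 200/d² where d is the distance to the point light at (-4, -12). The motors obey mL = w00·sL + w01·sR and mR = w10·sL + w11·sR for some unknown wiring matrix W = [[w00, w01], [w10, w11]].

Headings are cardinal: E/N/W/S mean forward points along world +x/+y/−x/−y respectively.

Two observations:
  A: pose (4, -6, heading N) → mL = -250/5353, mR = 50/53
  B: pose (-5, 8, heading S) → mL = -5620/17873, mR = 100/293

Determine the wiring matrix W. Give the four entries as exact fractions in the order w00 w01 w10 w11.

obs A: pose=(4,-6,N) → sL=100/53, sR=100/101, mL=-250/5353, mR=50/53
obs B: pose=(-5,8,S) → sL=200/293, sR=40/61, mL=-5620/17873, mR=100/293
sensor matrix S = [[100/53, 100/101], [200/293, 40/61]]; det S = 53712000/95674169
solve [mL_A; mL_B] = S·[w00; w01] and [mR_A; mR_B] = S·[w10; w11]:
  w00 = 1/2, w01 = -1, w10 = 1/2, w11 = 0

1/2 -1 1/2 0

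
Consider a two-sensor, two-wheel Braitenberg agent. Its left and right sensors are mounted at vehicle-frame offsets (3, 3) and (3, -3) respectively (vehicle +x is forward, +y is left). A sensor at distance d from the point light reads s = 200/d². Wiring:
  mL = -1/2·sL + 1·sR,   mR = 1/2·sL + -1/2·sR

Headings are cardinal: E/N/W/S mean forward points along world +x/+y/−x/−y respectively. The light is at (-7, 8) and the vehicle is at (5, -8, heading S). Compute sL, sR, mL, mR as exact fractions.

100/293 100/221 18250/64753 -3600/64753

left sensor world pos  = (8, -11); dL² = 586
right sensor world pos = (2, -11); dR² = 442
sL = 200/586 = 100/293
sR = 200/442 = 100/221
mL = -1/2·sL + 1·sR = 18250/64753
mR = 1/2·sL + -1/2·sR = -3600/64753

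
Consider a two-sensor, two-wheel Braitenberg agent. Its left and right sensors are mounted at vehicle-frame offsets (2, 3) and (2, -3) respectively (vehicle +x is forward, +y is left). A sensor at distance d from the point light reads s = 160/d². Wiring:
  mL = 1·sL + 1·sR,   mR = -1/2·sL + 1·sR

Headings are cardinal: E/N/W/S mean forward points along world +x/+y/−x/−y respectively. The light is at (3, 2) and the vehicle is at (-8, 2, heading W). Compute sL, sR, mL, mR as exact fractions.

80/89 80/89 160/89 40/89

left sensor world pos  = (-10, -1); dL² = 178
right sensor world pos = (-10, 5); dR² = 178
sL = 160/178 = 80/89
sR = 160/178 = 80/89
mL = 1·sL + 1·sR = 160/89
mR = -1/2·sL + 1·sR = 40/89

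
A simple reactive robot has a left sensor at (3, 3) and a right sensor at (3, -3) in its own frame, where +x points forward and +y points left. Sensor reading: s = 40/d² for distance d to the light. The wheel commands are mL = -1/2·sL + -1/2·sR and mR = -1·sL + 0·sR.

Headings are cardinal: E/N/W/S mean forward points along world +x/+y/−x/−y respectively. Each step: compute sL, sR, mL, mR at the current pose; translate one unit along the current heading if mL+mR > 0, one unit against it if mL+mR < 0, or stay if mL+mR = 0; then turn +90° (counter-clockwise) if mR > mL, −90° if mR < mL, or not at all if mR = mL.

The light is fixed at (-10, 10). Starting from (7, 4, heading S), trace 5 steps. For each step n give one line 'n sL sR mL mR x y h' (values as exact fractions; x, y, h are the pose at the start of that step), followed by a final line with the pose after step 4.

0 40/481 40/277 -15160/133237 -40/481 7 4 S
1 10/101 5/58 -1085/11716 -10/101 7 5 E
2 8/85 40/233 -2632/19805 -8/85 6 5 S
3 20/181 4/41 -772/7421 -20/181 6 6 E
4 40/373 40/193 -11320/71989 -40/373 5 6 S
final 5 7 E

n=0: pose=(7,4,S); sL=40/481, sR=40/277; mL=-15160/133237, mR=-40/481; mL+mR=-26240/133237 → advance -1; mR−mL=4080/133237 → turn +1·90°
n=1: pose=(7,5,E); sL=10/101, sR=5/58; mL=-1085/11716, mR=-10/101; mL+mR=-2245/11716 → advance -1; mR−mL=-75/11716 → turn -1·90°
n=2: pose=(6,5,S); sL=8/85, sR=40/233; mL=-2632/19805, mR=-8/85; mL+mR=-4496/19805 → advance -1; mR−mL=768/19805 → turn +1·90°
n=3: pose=(6,6,E); sL=20/181, sR=4/41; mL=-772/7421, mR=-20/181; mL+mR=-1592/7421 → advance -1; mR−mL=-48/7421 → turn -1·90°
n=4: pose=(5,6,S); sL=40/373, sR=40/193; mL=-11320/71989, mR=-40/373; mL+mR=-19040/71989 → advance -1; mR−mL=3600/71989 → turn +1·90°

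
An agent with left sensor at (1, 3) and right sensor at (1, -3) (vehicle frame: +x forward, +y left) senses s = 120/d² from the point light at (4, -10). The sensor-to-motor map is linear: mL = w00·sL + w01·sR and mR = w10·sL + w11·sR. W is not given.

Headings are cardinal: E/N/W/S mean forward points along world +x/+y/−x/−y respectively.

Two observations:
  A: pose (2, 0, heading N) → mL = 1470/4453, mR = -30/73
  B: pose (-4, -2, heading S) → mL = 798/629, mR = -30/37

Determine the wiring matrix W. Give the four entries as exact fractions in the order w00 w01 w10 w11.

1 -1/2 -1/2 0

obs A: pose=(2,0,N) → sL=60/73, sR=60/61, mL=1470/4453, mR=-30/73
obs B: pose=(-4,-2,S) → sL=60/37, sR=12/17, mL=798/629, mR=-30/37
sensor matrix S = [[60/73, 60/61], [60/37, 12/17]]; det S = -2842560/2800937
solve [mL_A; mL_B] = S·[w00; w01] and [mR_A; mR_B] = S·[w10; w11]:
  w00 = 1, w01 = -1/2, w10 = -1/2, w11 = 0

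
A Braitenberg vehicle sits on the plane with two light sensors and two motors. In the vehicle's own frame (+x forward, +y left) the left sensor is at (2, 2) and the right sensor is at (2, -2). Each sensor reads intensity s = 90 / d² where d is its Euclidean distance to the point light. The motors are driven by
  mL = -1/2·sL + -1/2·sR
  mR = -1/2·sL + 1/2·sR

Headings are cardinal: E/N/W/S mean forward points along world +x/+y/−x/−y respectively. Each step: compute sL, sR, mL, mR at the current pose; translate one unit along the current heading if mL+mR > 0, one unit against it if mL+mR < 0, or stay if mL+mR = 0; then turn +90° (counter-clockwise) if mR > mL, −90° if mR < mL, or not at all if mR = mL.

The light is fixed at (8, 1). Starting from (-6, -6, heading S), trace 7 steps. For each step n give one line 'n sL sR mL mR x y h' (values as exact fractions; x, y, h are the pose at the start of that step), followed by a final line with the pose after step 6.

n=0: pose=(-6,-6,S); sL=2/5, sR=90/337; mL=-562/1685, mR=-112/1685; mL+mR=-2/5 → advance -1; mR−mL=90/337 → turn +1·90°
n=1: pose=(-6,-5,E); sL=9/16, sR=45/104; mL=-207/416, mR=-27/416; mL+mR=-9/16 → advance -1; mR−mL=45/104 → turn +1·90°
n=2: pose=(-7,-5,N); sL=18/61, sR=18/37; mL=-882/2257, mR=216/2257; mL+mR=-18/61 → advance -1; mR−mL=18/37 → turn +1·90°
n=3: pose=(-7,-6,W); sL=9/37, sR=45/157; mL=-1539/5809, mR=126/5809; mL+mR=-9/37 → advance -1; mR−mL=45/157 → turn +1·90°
n=4: pose=(-6,-6,S); sL=2/5, sR=90/337; mL=-562/1685, mR=-112/1685; mL+mR=-2/5 → advance -1; mR−mL=90/337 → turn +1·90°
n=5: pose=(-6,-5,E); sL=9/16, sR=45/104; mL=-207/416, mR=-27/416; mL+mR=-9/16 → advance -1; mR−mL=45/104 → turn +1·90°
n=6: pose=(-7,-5,N); sL=18/61, sR=18/37; mL=-882/2257, mR=216/2257; mL+mR=-18/61 → advance -1; mR−mL=18/37 → turn +1·90°

0 2/5 90/337 -562/1685 -112/1685 -6 -6 S
1 9/16 45/104 -207/416 -27/416 -6 -5 E
2 18/61 18/37 -882/2257 216/2257 -7 -5 N
3 9/37 45/157 -1539/5809 126/5809 -7 -6 W
4 2/5 90/337 -562/1685 -112/1685 -6 -6 S
5 9/16 45/104 -207/416 -27/416 -6 -5 E
6 18/61 18/37 -882/2257 216/2257 -7 -5 N
final -7 -6 W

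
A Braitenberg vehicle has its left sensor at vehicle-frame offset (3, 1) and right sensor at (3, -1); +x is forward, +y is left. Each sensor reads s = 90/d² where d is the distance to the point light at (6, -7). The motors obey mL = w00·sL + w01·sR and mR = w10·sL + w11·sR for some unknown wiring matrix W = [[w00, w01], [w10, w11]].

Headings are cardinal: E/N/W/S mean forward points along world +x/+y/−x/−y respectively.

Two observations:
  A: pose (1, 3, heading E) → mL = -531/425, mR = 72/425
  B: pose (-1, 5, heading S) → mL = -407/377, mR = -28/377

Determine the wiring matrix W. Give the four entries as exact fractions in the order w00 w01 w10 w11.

obs A: pose=(1,3,E) → sL=18/25, sR=18/17, mL=-531/425, mR=72/425
obs B: pose=(-1,5,S) → sL=10/13, sR=18/29, mL=-407/377, mR=-28/377
sensor matrix S = [[18/25, 18/17], [10/13, 18/29]]; det S = -58896/160225
solve [mL_A; mL_B] = S·[w00; w01] and [mR_A; mR_B] = S·[w10; w11]:
  w00 = -1, w01 = -1/2, w10 = -1/2, w11 = 1/2

-1 -1/2 -1/2 1/2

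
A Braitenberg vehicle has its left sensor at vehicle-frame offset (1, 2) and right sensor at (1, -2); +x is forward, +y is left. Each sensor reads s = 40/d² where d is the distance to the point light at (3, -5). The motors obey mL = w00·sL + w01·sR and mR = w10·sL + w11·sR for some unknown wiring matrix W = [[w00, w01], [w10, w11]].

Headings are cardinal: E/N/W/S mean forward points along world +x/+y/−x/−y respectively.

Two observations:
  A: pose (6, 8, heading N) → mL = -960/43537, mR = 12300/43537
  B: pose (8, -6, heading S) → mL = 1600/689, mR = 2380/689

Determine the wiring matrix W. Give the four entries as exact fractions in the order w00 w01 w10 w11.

-1 1 1/2 1

obs A: pose=(6,8,N) → sL=40/197, sR=40/221, mL=-960/43537, mR=12300/43537
obs B: pose=(8,-6,S) → sL=40/53, sR=40/13, mL=1600/689, mR=2380/689
sensor matrix S = [[40/197, 40/221], [40/53, 40/13]]; det S = 1126400/2307461
solve [mL_A; mL_B] = S·[w00; w01] and [mR_A; mR_B] = S·[w10; w11]:
  w00 = -1, w01 = 1, w10 = 1/2, w11 = 1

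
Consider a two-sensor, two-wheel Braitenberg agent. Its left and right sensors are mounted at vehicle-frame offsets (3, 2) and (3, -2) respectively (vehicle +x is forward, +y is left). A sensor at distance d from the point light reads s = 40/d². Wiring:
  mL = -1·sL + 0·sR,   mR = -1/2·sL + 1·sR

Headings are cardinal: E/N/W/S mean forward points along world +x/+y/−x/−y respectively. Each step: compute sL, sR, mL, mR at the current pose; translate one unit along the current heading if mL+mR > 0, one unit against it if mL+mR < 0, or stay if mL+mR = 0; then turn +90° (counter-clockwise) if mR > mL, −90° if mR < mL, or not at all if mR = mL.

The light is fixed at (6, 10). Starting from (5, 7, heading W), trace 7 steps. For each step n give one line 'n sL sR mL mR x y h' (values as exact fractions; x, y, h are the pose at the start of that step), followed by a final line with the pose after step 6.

n=0: pose=(5,7,W); sL=40/41, sR=40/17; mL=-40/41, mR=1300/697; mL+mR=620/697 → advance +1; mR−mL=1980/697 → turn +1·90°
n=1: pose=(4,7,S); sL=10/9, sR=10/13; mL=-10/9, mR=25/117; mL+mR=-35/39 → advance -1; mR−mL=155/117 → turn +1·90°
n=2: pose=(4,8,E); sL=40, sR=40/17; mL=-40, mR=-300/17; mL+mR=-980/17 → advance -1; mR−mL=380/17 → turn +1·90°
n=3: pose=(3,8,N); sL=20/13, sR=20; mL=-20/13, mR=250/13; mL+mR=230/13 → advance +1; mR−mL=270/13 → turn +1·90°
n=4: pose=(3,9,W); sL=8/9, sR=40/37; mL=-8/9, mR=212/333; mL+mR=-28/111 → advance -1; mR−mL=508/333 → turn +1·90°
n=5: pose=(4,9,S); sL=5/2, sR=5/4; mL=-5/2, mR=0; mL+mR=-5/2 → advance -1; mR−mL=5/2 → turn +1·90°
n=6: pose=(4,10,E); sL=8, sR=8; mL=-8, mR=4; mL+mR=-4 → advance -1; mR−mL=12 → turn +1·90°

0 40/41 40/17 -40/41 1300/697 5 7 W
1 10/9 10/13 -10/9 25/117 4 7 S
2 40 40/17 -40 -300/17 4 8 E
3 20/13 20 -20/13 250/13 3 8 N
4 8/9 40/37 -8/9 212/333 3 9 W
5 5/2 5/4 -5/2 0 4 9 S
6 8 8 -8 4 4 10 E
final 3 10 N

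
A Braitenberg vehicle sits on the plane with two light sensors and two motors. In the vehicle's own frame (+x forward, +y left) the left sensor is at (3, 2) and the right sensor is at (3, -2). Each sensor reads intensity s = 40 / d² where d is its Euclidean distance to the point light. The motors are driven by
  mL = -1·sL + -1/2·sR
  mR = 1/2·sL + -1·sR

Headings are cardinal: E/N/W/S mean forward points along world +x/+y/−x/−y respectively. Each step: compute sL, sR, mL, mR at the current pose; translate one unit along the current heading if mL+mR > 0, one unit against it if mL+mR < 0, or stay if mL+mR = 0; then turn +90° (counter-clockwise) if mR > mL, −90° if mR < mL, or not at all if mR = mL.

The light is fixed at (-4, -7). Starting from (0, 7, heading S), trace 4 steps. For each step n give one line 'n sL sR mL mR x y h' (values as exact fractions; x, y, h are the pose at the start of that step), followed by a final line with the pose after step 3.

0 40/157 8/25 -1628/3925 -756/3925 0 7 S
1 20/169 20/109 -3870/18421 -2290/18421 0 8 E
2 8/65 40/349 -4092/22685 -1204/22685 -1 8 N
3 5/18 5/32 -205/576 -5/288 -1 7 W
final 0 7 S

n=0: pose=(0,7,S); sL=40/157, sR=8/25; mL=-1628/3925, mR=-756/3925; mL+mR=-2384/3925 → advance -1; mR−mL=872/3925 → turn +1·90°
n=1: pose=(0,8,E); sL=20/169, sR=20/109; mL=-3870/18421, mR=-2290/18421; mL+mR=-6160/18421 → advance -1; mR−mL=1580/18421 → turn +1·90°
n=2: pose=(-1,8,N); sL=8/65, sR=40/349; mL=-4092/22685, mR=-1204/22685; mL+mR=-5296/22685 → advance -1; mR−mL=2888/22685 → turn +1·90°
n=3: pose=(-1,7,W); sL=5/18, sR=5/32; mL=-205/576, mR=-5/288; mL+mR=-215/576 → advance -1; mR−mL=65/192 → turn +1·90°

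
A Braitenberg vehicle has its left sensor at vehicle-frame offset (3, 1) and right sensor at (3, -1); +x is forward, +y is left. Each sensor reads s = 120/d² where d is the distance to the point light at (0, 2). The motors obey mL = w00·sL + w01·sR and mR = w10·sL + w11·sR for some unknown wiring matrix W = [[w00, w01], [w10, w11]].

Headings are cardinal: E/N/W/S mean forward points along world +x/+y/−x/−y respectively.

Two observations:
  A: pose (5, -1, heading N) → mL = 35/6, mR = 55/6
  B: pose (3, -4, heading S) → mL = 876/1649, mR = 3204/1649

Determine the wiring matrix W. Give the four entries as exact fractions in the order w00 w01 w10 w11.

1 -1/2 1 1/2

obs A: pose=(5,-1,N) → sL=15/2, sR=10/3, mL=35/6, mR=55/6
obs B: pose=(3,-4,S) → sL=120/97, sR=24/17, mL=876/1649, mR=3204/1649
sensor matrix S = [[15/2, 10/3], [120/97, 24/17]]; det S = 10660/1649
solve [mL_A; mL_B] = S·[w00; w01] and [mR_A; mR_B] = S·[w10; w11]:
  w00 = 1, w01 = -1/2, w10 = 1, w11 = 1/2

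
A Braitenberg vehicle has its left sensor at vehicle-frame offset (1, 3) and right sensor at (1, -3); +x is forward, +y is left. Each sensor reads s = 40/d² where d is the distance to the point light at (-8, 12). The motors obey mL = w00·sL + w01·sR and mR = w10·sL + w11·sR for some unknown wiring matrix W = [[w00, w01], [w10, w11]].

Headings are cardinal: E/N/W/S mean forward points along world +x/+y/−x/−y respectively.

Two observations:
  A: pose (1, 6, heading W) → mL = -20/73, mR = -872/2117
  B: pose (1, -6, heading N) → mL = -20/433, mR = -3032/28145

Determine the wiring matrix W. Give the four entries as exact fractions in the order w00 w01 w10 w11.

obs A: pose=(1,6,W) → sL=8/29, sR=40/73, mL=-20/73, mR=-872/2117
obs B: pose=(1,-6,N) → sL=8/65, sR=40/433, mL=-20/433, mR=-3032/28145
sensor matrix S = [[8/29, 40/73], [8/65, 40/433]]; det S = -499968/11916593
solve [mL_A; mL_B] = S·[w00; w01] and [mR_A; mR_B] = S·[w10; w11]:
  w00 = 0, w01 = -1/2, w10 = -1/2, w11 = -1/2

0 -1/2 -1/2 -1/2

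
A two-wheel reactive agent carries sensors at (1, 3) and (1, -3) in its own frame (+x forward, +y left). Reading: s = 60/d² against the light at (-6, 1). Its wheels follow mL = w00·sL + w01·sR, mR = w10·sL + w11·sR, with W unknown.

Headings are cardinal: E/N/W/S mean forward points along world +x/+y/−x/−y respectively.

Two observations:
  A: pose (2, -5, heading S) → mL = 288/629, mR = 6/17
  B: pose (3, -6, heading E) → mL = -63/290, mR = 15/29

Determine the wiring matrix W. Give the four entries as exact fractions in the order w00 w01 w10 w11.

-1 1 1 0

obs A: pose=(2,-5,S) → sL=6/17, sR=30/37, mL=288/629, mR=6/17
obs B: pose=(3,-6,E) → sL=15/29, sR=3/10, mL=-63/290, mR=15/29
sensor matrix S = [[6/17, 30/37], [15/29, 3/10]]; det S = -28593/91205
solve [mL_A; mL_B] = S·[w00; w01] and [mR_A; mR_B] = S·[w10; w11]:
  w00 = -1, w01 = 1, w10 = 1, w11 = 0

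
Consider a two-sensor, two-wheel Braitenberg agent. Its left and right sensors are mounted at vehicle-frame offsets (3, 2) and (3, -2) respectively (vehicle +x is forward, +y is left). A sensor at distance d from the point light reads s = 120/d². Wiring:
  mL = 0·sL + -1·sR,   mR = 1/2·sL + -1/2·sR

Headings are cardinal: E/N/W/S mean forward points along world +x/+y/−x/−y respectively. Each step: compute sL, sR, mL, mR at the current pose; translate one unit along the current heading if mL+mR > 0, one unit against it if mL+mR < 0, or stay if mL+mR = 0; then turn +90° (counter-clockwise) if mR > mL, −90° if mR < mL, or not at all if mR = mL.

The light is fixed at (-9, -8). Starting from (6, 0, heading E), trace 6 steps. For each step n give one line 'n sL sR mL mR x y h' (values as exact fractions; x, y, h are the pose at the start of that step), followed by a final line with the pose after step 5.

0 15/53 1/3 -1/3 -4/159 6 0 E
1 24/53 120/377 -120/377 1344/19981 5 0 N
2 60/73 60/101 -60/101 840/7373 5 -1 W
3 24/61 24/37 -24/37 -288/2257 6 -1 S
4 15/53 1/3 -1/3 -4/159 6 0 E
5 24/53 120/377 -120/377 1344/19981 5 0 N
final 5 -1 W

n=0: pose=(6,0,E); sL=15/53, sR=1/3; mL=-1/3, mR=-4/159; mL+mR=-19/53 → advance -1; mR−mL=49/159 → turn +1·90°
n=1: pose=(5,0,N); sL=24/53, sR=120/377; mL=-120/377, mR=1344/19981; mL+mR=-5016/19981 → advance -1; mR−mL=7704/19981 → turn +1·90°
n=2: pose=(5,-1,W); sL=60/73, sR=60/101; mL=-60/101, mR=840/7373; mL+mR=-3540/7373 → advance -1; mR−mL=5220/7373 → turn +1·90°
n=3: pose=(6,-1,S); sL=24/61, sR=24/37; mL=-24/37, mR=-288/2257; mL+mR=-1752/2257 → advance -1; mR−mL=1176/2257 → turn +1·90°
n=4: pose=(6,0,E); sL=15/53, sR=1/3; mL=-1/3, mR=-4/159; mL+mR=-19/53 → advance -1; mR−mL=49/159 → turn +1·90°
n=5: pose=(5,0,N); sL=24/53, sR=120/377; mL=-120/377, mR=1344/19981; mL+mR=-5016/19981 → advance -1; mR−mL=7704/19981 → turn +1·90°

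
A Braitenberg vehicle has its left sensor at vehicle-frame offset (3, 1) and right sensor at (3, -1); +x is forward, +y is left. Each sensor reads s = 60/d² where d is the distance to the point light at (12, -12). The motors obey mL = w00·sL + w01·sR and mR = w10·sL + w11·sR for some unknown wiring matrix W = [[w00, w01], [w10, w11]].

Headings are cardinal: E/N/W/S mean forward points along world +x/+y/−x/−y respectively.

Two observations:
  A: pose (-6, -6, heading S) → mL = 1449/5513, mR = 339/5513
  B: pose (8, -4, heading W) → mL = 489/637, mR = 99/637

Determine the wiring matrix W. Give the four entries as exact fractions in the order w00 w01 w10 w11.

1/2 1 -1/2 1

obs A: pose=(-6,-6,S) → sL=30/149, sR=6/37, mL=1449/5513, mR=339/5513
obs B: pose=(8,-4,W) → sL=30/49, sR=6/13, mL=489/637, mR=99/637
sensor matrix S = [[30/149, 6/37], [30/49, 6/13]]; det S = -22320/3511781
solve [mL_A; mL_B] = S·[w00; w01] and [mR_A; mR_B] = S·[w10; w11]:
  w00 = 1/2, w01 = 1, w10 = -1/2, w11 = 1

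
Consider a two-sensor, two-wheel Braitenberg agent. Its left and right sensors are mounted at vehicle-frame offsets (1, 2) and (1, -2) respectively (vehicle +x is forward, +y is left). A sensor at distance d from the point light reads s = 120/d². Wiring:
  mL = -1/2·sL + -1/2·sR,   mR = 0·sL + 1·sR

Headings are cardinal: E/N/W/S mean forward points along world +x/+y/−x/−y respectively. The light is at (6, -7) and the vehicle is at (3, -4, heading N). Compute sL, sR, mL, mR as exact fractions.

120/41 120/17 -3480/697 120/17

left sensor world pos  = (1, -3); dL² = 41
right sensor world pos = (5, -3); dR² = 17
sL = 120/41 = 120/41
sR = 120/17 = 120/17
mL = -1/2·sL + -1/2·sR = -3480/697
mR = 0·sL + 1·sR = 120/17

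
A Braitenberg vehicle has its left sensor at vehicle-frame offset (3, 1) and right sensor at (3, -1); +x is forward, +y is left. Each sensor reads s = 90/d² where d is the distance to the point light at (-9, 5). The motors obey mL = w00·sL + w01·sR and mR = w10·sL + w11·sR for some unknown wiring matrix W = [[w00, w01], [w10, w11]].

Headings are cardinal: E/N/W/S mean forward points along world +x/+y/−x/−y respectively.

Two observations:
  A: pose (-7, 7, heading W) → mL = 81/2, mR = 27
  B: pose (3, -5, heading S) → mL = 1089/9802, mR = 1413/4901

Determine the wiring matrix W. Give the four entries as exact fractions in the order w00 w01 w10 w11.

1 -1/2 1/2 1/2

obs A: pose=(-7,7,W) → sL=45, sR=9, mL=81/2, mR=27
obs B: pose=(3,-5,S) → sL=45/169, sR=9/29, mL=1089/9802, mR=1413/4901
sensor matrix S = [[45, 9], [45/169, 9/29]]; det S = 56700/4901
solve [mL_A; mL_B] = S·[w00; w01] and [mR_A; mR_B] = S·[w10; w11]:
  w00 = 1, w01 = -1/2, w10 = 1/2, w11 = 1/2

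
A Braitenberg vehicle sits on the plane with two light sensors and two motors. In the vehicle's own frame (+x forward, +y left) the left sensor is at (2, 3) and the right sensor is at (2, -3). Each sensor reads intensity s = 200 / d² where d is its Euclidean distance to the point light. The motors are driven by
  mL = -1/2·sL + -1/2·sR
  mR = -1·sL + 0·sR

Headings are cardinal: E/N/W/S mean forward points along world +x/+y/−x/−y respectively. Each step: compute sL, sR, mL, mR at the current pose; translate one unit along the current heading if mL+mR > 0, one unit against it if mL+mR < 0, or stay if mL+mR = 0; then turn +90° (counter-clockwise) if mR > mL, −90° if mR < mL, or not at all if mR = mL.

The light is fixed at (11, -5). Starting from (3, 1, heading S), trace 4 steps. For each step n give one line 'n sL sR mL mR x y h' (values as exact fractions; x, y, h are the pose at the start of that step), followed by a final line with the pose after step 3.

n=0: pose=(3,1,S); sL=200/41, sR=200/137; mL=-17800/5617, mR=-200/41; mL+mR=-45200/5617 → advance -1; mR−mL=-9600/5617 → turn -1·90°
n=1: pose=(3,2,W); sL=50/29, sR=1; mL=-79/58, mR=-50/29; mL+mR=-179/58 → advance -1; mR−mL=-21/58 → turn -1·90°
n=2: pose=(4,2,N); sL=200/181, sR=200/97; mL=-27800/17557, mR=-200/181; mL+mR=-47200/17557 → advance -1; mR−mL=8400/17557 → turn +1·90°
n=3: pose=(4,1,W); sL=20/9, sR=100/81; mL=-140/81, mR=-20/9; mL+mR=-320/81 → advance -1; mR−mL=-40/81 → turn -1·90°

0 200/41 200/137 -17800/5617 -200/41 3 1 S
1 50/29 1 -79/58 -50/29 3 2 W
2 200/181 200/97 -27800/17557 -200/181 4 2 N
3 20/9 100/81 -140/81 -20/9 4 1 W
final 5 1 N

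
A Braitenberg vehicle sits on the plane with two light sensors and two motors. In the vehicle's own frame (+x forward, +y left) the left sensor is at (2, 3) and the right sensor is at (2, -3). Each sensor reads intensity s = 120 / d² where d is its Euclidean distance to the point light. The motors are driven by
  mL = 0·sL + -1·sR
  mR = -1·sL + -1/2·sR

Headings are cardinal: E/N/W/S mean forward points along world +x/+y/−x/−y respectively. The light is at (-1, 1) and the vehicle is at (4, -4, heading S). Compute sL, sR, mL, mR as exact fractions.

left sensor world pos  = (7, -6); dL² = 113
right sensor world pos = (1, -6); dR² = 53
sL = 120/113 = 120/113
sR = 120/53 = 120/53
mL = 0·sL + -1·sR = -120/53
mR = -1·sL + -1/2·sR = -13140/5989

120/113 120/53 -120/53 -13140/5989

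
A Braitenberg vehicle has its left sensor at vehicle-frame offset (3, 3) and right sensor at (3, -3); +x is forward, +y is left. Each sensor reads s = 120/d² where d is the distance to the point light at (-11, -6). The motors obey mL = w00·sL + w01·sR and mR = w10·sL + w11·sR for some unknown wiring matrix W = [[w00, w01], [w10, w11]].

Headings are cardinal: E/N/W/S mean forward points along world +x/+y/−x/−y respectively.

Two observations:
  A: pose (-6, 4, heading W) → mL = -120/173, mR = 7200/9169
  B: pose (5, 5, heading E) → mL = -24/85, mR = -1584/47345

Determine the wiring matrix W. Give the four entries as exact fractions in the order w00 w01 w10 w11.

0 -1 1/2 -1/2

obs A: pose=(-6,4,W) → sL=120/53, sR=120/173, mL=-120/173, mR=7200/9169
obs B: pose=(5,5,E) → sL=120/557, sR=24/85, mL=-24/85, mR=-1584/47345
sensor matrix S = [[120/53, 120/173], [120/557, 24/85]]; det S = 42529536/86821261
solve [mL_A; mL_B] = S·[w00; w01] and [mR_A; mR_B] = S·[w10; w11]:
  w00 = 0, w01 = -1, w10 = 1/2, w11 = -1/2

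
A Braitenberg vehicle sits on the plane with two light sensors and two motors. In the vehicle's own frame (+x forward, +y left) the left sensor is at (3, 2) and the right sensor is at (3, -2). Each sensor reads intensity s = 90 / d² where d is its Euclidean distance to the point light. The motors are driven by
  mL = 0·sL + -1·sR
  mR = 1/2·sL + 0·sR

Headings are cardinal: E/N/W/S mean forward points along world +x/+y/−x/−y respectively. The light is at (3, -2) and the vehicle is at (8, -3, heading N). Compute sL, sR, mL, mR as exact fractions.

left sensor world pos  = (6, 0); dL² = 13
right sensor world pos = (10, 0); dR² = 53
sL = 90/13 = 90/13
sR = 90/53 = 90/53
mL = 0·sL + -1·sR = -90/53
mR = 1/2·sL + 0·sR = 45/13

90/13 90/53 -90/53 45/13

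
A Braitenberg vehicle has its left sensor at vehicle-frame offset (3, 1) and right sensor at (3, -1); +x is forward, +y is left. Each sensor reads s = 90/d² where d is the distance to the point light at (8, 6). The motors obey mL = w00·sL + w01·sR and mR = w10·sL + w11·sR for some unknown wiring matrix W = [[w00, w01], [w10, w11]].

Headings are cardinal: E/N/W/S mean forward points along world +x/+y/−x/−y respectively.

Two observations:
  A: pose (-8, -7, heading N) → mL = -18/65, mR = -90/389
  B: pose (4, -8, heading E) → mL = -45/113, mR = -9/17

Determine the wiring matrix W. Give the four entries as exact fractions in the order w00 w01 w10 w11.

0 -1 -1 0

obs A: pose=(-8,-7,N) → sL=90/389, sR=18/65, mL=-18/65, mR=-90/389
obs B: pose=(4,-8,E) → sL=9/17, sR=45/113, mL=-45/113, mR=-9/17
sensor matrix S = [[90/389, 18/65], [9/17, 45/113]]; det S = -2645784/48572485
solve [mL_A; mL_B] = S·[w00; w01] and [mR_A; mR_B] = S·[w10; w11]:
  w00 = 0, w01 = -1, w10 = -1, w11 = 0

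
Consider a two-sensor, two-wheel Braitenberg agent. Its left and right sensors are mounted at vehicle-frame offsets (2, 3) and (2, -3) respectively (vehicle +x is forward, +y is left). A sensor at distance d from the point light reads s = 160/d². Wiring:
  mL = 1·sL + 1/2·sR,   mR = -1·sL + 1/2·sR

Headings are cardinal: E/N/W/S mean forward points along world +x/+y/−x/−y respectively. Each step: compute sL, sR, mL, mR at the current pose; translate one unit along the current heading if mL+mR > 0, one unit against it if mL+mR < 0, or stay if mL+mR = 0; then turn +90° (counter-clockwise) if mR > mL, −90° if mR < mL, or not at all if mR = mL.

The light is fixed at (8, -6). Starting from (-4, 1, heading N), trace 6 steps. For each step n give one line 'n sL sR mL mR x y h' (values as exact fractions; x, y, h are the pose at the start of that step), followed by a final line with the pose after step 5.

0 80/153 80/81 1400/1377 -40/1377 -4 1 N
1 160/221 32/25 7536/5525 -464/5525 -4 2 E
2 8/5 20/29 282/145 -182/145 -3 2 S
3 32/37 160/269 11568/9953 -5648/9953 -3 1 W
4 80/153 80/81 1400/1377 -40/1377 -4 1 N
5 160/221 32/25 7536/5525 -464/5525 -4 2 E
final -3 2 S

n=0: pose=(-4,1,N); sL=80/153, sR=80/81; mL=1400/1377, mR=-40/1377; mL+mR=80/81 → advance +1; mR−mL=-160/153 → turn -1·90°
n=1: pose=(-4,2,E); sL=160/221, sR=32/25; mL=7536/5525, mR=-464/5525; mL+mR=32/25 → advance +1; mR−mL=-320/221 → turn -1·90°
n=2: pose=(-3,2,S); sL=8/5, sR=20/29; mL=282/145, mR=-182/145; mL+mR=20/29 → advance +1; mR−mL=-16/5 → turn -1·90°
n=3: pose=(-3,1,W); sL=32/37, sR=160/269; mL=11568/9953, mR=-5648/9953; mL+mR=160/269 → advance +1; mR−mL=-64/37 → turn -1·90°
n=4: pose=(-4,1,N); sL=80/153, sR=80/81; mL=1400/1377, mR=-40/1377; mL+mR=80/81 → advance +1; mR−mL=-160/153 → turn -1·90°
n=5: pose=(-4,2,E); sL=160/221, sR=32/25; mL=7536/5525, mR=-464/5525; mL+mR=32/25 → advance +1; mR−mL=-320/221 → turn -1·90°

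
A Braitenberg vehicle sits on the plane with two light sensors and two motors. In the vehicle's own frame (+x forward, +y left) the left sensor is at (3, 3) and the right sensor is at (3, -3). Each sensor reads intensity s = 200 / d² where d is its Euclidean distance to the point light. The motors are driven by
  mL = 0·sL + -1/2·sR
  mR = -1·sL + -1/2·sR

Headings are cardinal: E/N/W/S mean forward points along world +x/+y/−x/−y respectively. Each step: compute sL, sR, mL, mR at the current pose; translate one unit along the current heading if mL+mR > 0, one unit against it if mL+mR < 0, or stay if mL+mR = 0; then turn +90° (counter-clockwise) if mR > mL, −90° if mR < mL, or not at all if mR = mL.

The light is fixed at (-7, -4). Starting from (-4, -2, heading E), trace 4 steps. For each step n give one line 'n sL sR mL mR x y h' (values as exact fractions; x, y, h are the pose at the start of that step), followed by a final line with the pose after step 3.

0 200/61 200/37 -100/37 -13500/2257 -4 -2 E
1 100/13 100 -50 -750/13 -5 -2 S
2 200 200/37 -100/37 -7500/37 -5 -1 W
3 50/9 25/9 -25/18 -125/18 -4 -1 N
final -4 -2 E

n=0: pose=(-4,-2,E); sL=200/61, sR=200/37; mL=-100/37, mR=-13500/2257; mL+mR=-19600/2257 → advance -1; mR−mL=-200/61 → turn -1·90°
n=1: pose=(-5,-2,S); sL=100/13, sR=100; mL=-50, mR=-750/13; mL+mR=-1400/13 → advance -1; mR−mL=-100/13 → turn -1·90°
n=2: pose=(-5,-1,W); sL=200, sR=200/37; mL=-100/37, mR=-7500/37; mL+mR=-7600/37 → advance -1; mR−mL=-200 → turn -1·90°
n=3: pose=(-4,-1,N); sL=50/9, sR=25/9; mL=-25/18, mR=-125/18; mL+mR=-25/3 → advance -1; mR−mL=-50/9 → turn -1·90°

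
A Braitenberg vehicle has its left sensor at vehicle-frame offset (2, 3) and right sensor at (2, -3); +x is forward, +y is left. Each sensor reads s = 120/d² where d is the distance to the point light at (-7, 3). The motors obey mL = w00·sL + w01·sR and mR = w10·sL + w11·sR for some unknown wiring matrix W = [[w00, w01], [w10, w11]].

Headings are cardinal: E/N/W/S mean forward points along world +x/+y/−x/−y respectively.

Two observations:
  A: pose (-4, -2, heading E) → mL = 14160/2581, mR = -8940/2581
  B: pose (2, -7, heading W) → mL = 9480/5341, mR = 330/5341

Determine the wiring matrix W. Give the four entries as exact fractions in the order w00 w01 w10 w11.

obs A: pose=(-4,-2,E) → sL=120/29, sR=120/89, mL=14160/2581, mR=-8940/2581
obs B: pose=(2,-7,W) → sL=60/109, sR=60/49, mL=9480/5341, mR=330/5341
sensor matrix S = [[120/29, 120/89], [60/109, 60/49]]; det S = 59616000/13785121
solve [mL_A; mL_B] = S·[w00; w01] and [mR_A; mR_B] = S·[w10; w11]:
  w00 = 1, w01 = 1, w10 = -1, w11 = 1/2

1 1 -1 1/2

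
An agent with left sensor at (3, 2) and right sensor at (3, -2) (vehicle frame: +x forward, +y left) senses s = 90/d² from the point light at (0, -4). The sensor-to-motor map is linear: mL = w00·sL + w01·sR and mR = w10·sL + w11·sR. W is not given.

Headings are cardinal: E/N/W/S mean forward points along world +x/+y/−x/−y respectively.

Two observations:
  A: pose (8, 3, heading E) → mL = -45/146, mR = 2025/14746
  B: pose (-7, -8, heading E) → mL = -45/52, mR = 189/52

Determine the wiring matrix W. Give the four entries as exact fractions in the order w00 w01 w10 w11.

obs A: pose=(8,3,E) → sL=45/101, sR=45/73, mL=-45/146, mR=2025/14746
obs B: pose=(-7,-8,E) → sL=9/2, sR=45/26, mL=-45/52, mR=189/52
sensor matrix S = [[45/101, 45/73], [9/2, 45/26]]; det S = -191970/95849
solve [mL_A; mL_B] = S·[w00; w01] and [mR_A; mR_B] = S·[w10; w11]:
  w00 = 0, w01 = -1/2, w10 = 1, w11 = -1/2

0 -1/2 1 -1/2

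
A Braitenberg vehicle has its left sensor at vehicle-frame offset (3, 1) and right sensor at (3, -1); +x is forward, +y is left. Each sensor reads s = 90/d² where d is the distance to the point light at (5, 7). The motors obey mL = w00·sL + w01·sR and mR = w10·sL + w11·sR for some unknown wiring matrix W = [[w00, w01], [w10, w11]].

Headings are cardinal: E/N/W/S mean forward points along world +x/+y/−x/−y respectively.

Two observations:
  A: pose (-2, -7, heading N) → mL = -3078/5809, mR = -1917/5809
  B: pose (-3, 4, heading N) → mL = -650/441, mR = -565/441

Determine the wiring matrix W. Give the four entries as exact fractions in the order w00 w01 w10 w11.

obs A: pose=(-2,-7,N) → sL=18/37, sR=90/157, mL=-3078/5809, mR=-1917/5809
obs B: pose=(-3,4,N) → sL=10/9, sR=90/49, mL=-650/441, mR=-565/441
sensor matrix S = [[18/37, 90/157], [10/9, 90/49]]; det S = 73040/284641
solve [mL_A; mL_B] = S·[w00; w01] and [mR_A; mR_B] = S·[w10; w11]:
  w00 = -1/2, w01 = -1/2, w10 = 1/2, w11 = -1

-1/2 -1/2 1/2 -1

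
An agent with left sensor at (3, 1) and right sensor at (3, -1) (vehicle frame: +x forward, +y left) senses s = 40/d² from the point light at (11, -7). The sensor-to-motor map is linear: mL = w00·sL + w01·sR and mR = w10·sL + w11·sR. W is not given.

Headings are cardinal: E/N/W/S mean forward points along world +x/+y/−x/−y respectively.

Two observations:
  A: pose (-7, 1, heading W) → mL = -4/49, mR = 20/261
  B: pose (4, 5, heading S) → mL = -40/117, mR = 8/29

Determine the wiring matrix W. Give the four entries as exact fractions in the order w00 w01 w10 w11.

-1 0 0 1

obs A: pose=(-7,1,W) → sL=4/49, sR=20/261, mL=-4/49, mR=20/261
obs B: pose=(4,5,S) → sL=40/117, sR=8/29, mL=-40/117, mR=8/29
sensor matrix S = [[4/49, 20/261], [40/117, 8/29]]; det S = -5504/1496313
solve [mL_A; mL_B] = S·[w00; w01] and [mR_A; mR_B] = S·[w10; w11]:
  w00 = -1, w01 = 0, w10 = 0, w11 = 1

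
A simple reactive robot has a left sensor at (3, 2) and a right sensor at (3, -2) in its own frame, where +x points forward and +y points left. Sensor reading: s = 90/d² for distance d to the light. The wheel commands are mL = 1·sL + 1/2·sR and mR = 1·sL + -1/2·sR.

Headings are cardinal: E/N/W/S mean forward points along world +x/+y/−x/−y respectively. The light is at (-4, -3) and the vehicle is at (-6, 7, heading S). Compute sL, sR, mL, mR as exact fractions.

left sensor world pos  = (-4, 4); dL² = 49
right sensor world pos = (-8, 4); dR² = 65
sL = 90/49 = 90/49
sR = 90/65 = 18/13
mL = 1·sL + 1/2·sR = 1611/637
mR = 1·sL + -1/2·sR = 729/637

90/49 18/13 1611/637 729/637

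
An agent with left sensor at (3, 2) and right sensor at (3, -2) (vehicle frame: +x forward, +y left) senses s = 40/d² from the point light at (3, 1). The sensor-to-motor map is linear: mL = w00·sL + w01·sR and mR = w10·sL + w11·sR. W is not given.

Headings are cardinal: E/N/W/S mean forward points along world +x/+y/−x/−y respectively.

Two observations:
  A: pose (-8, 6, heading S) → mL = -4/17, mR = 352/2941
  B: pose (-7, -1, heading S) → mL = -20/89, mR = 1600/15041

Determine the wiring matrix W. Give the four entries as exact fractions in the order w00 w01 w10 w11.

-1/2 0 1/2 -1/2

obs A: pose=(-8,6,S) → sL=8/17, sR=40/173, mL=-4/17, mR=352/2941
obs B: pose=(-7,-1,S) → sL=40/89, sR=40/169, mL=-20/89, mR=1600/15041
sensor matrix S = [[8/17, 40/173], [40/89, 40/169]]; det S = 330240/44235581
solve [mL_A; mL_B] = S·[w00; w01] and [mR_A; mR_B] = S·[w10; w11]:
  w00 = -1/2, w01 = 0, w10 = 1/2, w11 = -1/2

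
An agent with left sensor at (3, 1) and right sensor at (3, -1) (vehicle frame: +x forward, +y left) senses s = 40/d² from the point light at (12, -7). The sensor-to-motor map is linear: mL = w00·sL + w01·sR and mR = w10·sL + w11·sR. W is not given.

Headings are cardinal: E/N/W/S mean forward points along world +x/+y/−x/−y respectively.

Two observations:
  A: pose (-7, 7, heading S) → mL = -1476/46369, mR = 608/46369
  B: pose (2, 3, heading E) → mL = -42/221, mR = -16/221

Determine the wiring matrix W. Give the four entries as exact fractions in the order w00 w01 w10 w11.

1/2 -1 1 -1

obs A: pose=(-7,7,S) → sL=8/89, sR=40/521, mL=-1476/46369, mR=608/46369
obs B: pose=(2,3,E) → sL=4/17, sR=4/13, mL=-42/221, mR=-16/221
sensor matrix S = [[8/89, 40/521], [4/17, 4/13]]; det S = 98304/10247549
solve [mL_A; mL_B] = S·[w00; w01] and [mR_A; mR_B] = S·[w10; w11]:
  w00 = 1/2, w01 = -1, w10 = 1, w11 = -1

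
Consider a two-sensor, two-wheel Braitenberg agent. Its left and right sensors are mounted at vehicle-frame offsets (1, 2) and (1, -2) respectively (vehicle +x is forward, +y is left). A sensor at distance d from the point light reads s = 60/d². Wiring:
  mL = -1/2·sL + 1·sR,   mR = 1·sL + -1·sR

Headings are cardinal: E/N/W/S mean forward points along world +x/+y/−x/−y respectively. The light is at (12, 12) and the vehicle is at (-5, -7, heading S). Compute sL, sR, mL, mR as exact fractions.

12/125 60/761 2934/95125 1632/95125

left sensor world pos  = (-3, -8); dL² = 625
right sensor world pos = (-7, -8); dR² = 761
sL = 60/625 = 12/125
sR = 60/761 = 60/761
mL = -1/2·sL + 1·sR = 2934/95125
mR = 1·sL + -1·sR = 1632/95125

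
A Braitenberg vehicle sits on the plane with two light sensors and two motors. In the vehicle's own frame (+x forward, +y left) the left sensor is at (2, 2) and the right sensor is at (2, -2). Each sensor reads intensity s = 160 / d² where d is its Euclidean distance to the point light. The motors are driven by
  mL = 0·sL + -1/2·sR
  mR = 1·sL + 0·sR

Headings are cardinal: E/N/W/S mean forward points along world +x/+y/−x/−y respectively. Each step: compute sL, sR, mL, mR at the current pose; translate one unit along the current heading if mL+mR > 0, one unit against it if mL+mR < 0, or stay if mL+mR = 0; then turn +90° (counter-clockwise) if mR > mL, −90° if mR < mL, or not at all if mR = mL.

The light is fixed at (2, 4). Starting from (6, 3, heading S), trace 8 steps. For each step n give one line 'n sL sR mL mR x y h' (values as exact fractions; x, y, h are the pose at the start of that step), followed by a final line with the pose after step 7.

0 32/9 160/13 -80/13 32/9 6 3 S
1 4 4 -2 4 6 4 E
2 160/13 160/53 -80/53 160/13 7 4 N
3 16 80/9 -40/9 16 7 5 W
4 160/37 32 -16 160/37 6 5 S
5 40/13 40/9 -20/9 40/13 6 6 E
6 32/5 32/13 -16/13 32/5 7 6 N
7 16 80/17 -40/17 16 7 7 W
final 6 7 S

n=0: pose=(6,3,S); sL=32/9, sR=160/13; mL=-80/13, mR=32/9; mL+mR=-304/117 → advance -1; mR−mL=1136/117 → turn +1·90°
n=1: pose=(6,4,E); sL=4, sR=4; mL=-2, mR=4; mL+mR=2 → advance +1; mR−mL=6 → turn +1·90°
n=2: pose=(7,4,N); sL=160/13, sR=160/53; mL=-80/53, mR=160/13; mL+mR=7440/689 → advance +1; mR−mL=9520/689 → turn +1·90°
n=3: pose=(7,5,W); sL=16, sR=80/9; mL=-40/9, mR=16; mL+mR=104/9 → advance +1; mR−mL=184/9 → turn +1·90°
n=4: pose=(6,5,S); sL=160/37, sR=32; mL=-16, mR=160/37; mL+mR=-432/37 → advance -1; mR−mL=752/37 → turn +1·90°
n=5: pose=(6,6,E); sL=40/13, sR=40/9; mL=-20/9, mR=40/13; mL+mR=100/117 → advance +1; mR−mL=620/117 → turn +1·90°
n=6: pose=(7,6,N); sL=32/5, sR=32/13; mL=-16/13, mR=32/5; mL+mR=336/65 → advance +1; mR−mL=496/65 → turn +1·90°
n=7: pose=(7,7,W); sL=16, sR=80/17; mL=-40/17, mR=16; mL+mR=232/17 → advance +1; mR−mL=312/17 → turn +1·90°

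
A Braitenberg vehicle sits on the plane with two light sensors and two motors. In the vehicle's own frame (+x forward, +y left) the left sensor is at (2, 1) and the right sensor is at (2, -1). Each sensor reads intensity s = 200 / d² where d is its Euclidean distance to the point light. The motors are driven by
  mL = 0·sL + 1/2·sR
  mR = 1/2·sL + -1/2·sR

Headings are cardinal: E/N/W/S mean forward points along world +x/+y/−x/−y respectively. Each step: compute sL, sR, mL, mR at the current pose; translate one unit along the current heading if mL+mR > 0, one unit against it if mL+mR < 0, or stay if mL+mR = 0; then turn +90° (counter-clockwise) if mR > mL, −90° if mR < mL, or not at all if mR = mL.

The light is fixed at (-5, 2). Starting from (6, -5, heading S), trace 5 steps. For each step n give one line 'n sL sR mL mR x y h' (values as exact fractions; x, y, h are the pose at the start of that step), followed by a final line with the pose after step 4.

n=0: pose=(6,-5,S); sL=8/9, sR=200/181; mL=100/181, mR=-176/1629; mL+mR=4/9 → advance +1; mR−mL=-1076/1629 → turn -1·90°
n=1: pose=(6,-6,W); sL=100/81, sR=20/13; mL=10/13, mR=-160/1053; mL+mR=50/81 → advance +1; mR−mL=-970/1053 → turn -1·90°
n=2: pose=(5,-6,N); sL=200/117, sR=200/157; mL=100/157, mR=4000/18369; mL+mR=100/117 → advance +1; mR−mL=-7700/18369 → turn -1·90°
n=3: pose=(5,-5,E); sL=10/9, sR=25/26; mL=25/52, mR=35/468; mL+mR=5/9 → advance +1; mR−mL=-95/234 → turn -1·90°
n=4: pose=(6,-5,S); sL=8/9, sR=200/181; mL=100/181, mR=-176/1629; mL+mR=4/9 → advance +1; mR−mL=-1076/1629 → turn -1·90°

0 8/9 200/181 100/181 -176/1629 6 -5 S
1 100/81 20/13 10/13 -160/1053 6 -6 W
2 200/117 200/157 100/157 4000/18369 5 -6 N
3 10/9 25/26 25/52 35/468 5 -5 E
4 8/9 200/181 100/181 -176/1629 6 -5 S
final 6 -6 W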